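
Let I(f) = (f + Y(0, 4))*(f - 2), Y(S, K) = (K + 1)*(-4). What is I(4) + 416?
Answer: 384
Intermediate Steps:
Y(S, K) = -4 - 4*K (Y(S, K) = (1 + K)*(-4) = -4 - 4*K)
I(f) = (-20 + f)*(-2 + f) (I(f) = (f + (-4 - 4*4))*(f - 2) = (f + (-4 - 16))*(-2 + f) = (f - 20)*(-2 + f) = (-20 + f)*(-2 + f))
I(4) + 416 = (40 + 4² - 22*4) + 416 = (40 + 16 - 88) + 416 = -32 + 416 = 384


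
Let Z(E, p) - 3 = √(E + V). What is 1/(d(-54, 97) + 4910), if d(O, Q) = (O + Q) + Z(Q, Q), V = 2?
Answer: 1652/8187279 - √11/8187279 ≈ 0.00020137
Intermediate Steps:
Z(E, p) = 3 + √(2 + E) (Z(E, p) = 3 + √(E + 2) = 3 + √(2 + E))
d(O, Q) = 3 + O + Q + √(2 + Q) (d(O, Q) = (O + Q) + (3 + √(2 + Q)) = 3 + O + Q + √(2 + Q))
1/(d(-54, 97) + 4910) = 1/((3 - 54 + 97 + √(2 + 97)) + 4910) = 1/((3 - 54 + 97 + √99) + 4910) = 1/((3 - 54 + 97 + 3*√11) + 4910) = 1/((46 + 3*√11) + 4910) = 1/(4956 + 3*√11)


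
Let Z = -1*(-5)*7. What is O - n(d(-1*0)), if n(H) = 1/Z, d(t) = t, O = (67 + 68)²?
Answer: 637874/35 ≈ 18225.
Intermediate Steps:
O = 18225 (O = 135² = 18225)
Z = 35 (Z = 5*7 = 35)
n(H) = 1/35
O - n(d(-1*0)) = 18225 - 1*1/35 = 18225 - 1/35 = 637874/35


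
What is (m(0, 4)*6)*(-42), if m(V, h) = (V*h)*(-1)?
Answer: 0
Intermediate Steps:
m(V, h) = -V*h
(m(0, 4)*6)*(-42) = (-1*0*4*6)*(-42) = (0*6)*(-42) = 0*(-42) = 0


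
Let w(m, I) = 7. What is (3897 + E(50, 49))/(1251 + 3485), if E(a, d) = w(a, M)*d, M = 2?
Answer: 265/296 ≈ 0.89527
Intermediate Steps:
E(a, d) = 7*d
(3897 + E(50, 49))/(1251 + 3485) = (3897 + 7*49)/(1251 + 3485) = (3897 + 343)/4736 = 4240*(1/4736) = 265/296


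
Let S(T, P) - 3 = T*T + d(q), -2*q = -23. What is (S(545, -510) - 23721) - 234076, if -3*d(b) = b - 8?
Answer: 235379/6 ≈ 39230.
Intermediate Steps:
q = 23/2 (q = -½*(-23) = 23/2 ≈ 11.500)
d(b) = 8/3 - b/3 (d(b) = -(b - 8)/3 = -(-8 + b)/3 = 8/3 - b/3)
S(T, P) = 11/6 + T² (S(T, P) = 3 + (T*T + (8/3 - ⅓*23/2)) = 3 + (T² + (8/3 - 23/6)) = 3 + (T² - 7/6) = 3 + (-7/6 + T²) = 11/6 + T²)
(S(545, -510) - 23721) - 234076 = ((11/6 + 545²) - 23721) - 234076 = ((11/6 + 297025) - 23721) - 234076 = (1782161/6 - 23721) - 234076 = 1639835/6 - 234076 = 235379/6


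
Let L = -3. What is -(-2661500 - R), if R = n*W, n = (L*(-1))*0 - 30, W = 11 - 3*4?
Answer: 2661530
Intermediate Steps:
W = -1 (W = 11 - 12 = -1)
n = -30 (n = -3*(-1)*0 - 30 = 3*0 - 30 = 0 - 30 = -30)
R = 30 (R = -30*(-1) = 30)
-(-2661500 - R) = -(-2661500 - 1*30) = -(-2661500 - 30) = -1*(-2661530) = 2661530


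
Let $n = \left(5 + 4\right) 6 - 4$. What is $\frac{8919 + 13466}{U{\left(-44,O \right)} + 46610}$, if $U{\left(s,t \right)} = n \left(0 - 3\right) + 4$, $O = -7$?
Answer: $\frac{185}{384} \approx 0.48177$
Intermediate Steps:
$n = 50$ ($n = 9 \cdot 6 - 4 = 54 - 4 = 50$)
$U{\left(s,t \right)} = -146$ ($U{\left(s,t \right)} = 50 \left(0 - 3\right) + 4 = 50 \left(-3\right) + 4 = -150 + 4 = -146$)
$\frac{8919 + 13466}{U{\left(-44,O \right)} + 46610} = \frac{8919 + 13466}{-146 + 46610} = \frac{22385}{46464} = 22385 \cdot \frac{1}{46464} = \frac{185}{384}$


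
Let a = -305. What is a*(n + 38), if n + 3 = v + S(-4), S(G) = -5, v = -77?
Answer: 14335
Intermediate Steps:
n = -85 (n = -3 + (-77 - 5) = -3 - 82 = -85)
a*(n + 38) = -305*(-85 + 38) = -305*(-47) = 14335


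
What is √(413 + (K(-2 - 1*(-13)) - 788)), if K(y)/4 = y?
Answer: I*√331 ≈ 18.193*I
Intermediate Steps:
K(y) = 4*y
√(413 + (K(-2 - 1*(-13)) - 788)) = √(413 + (4*(-2 - 1*(-13)) - 788)) = √(413 + (4*(-2 + 13) - 788)) = √(413 + (4*11 - 788)) = √(413 + (44 - 788)) = √(413 - 744) = √(-331) = I*√331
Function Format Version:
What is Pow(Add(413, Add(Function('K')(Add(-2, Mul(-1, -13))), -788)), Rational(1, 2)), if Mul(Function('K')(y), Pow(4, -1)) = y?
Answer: Mul(I, Pow(331, Rational(1, 2))) ≈ Mul(18.193, I)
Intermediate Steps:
Function('K')(y) = Mul(4, y)
Pow(Add(413, Add(Function('K')(Add(-2, Mul(-1, -13))), -788)), Rational(1, 2)) = Pow(Add(413, Add(Mul(4, Add(-2, Mul(-1, -13))), -788)), Rational(1, 2)) = Pow(Add(413, Add(Mul(4, Add(-2, 13)), -788)), Rational(1, 2)) = Pow(Add(413, Add(Mul(4, 11), -788)), Rational(1, 2)) = Pow(Add(413, Add(44, -788)), Rational(1, 2)) = Pow(Add(413, -744), Rational(1, 2)) = Pow(-331, Rational(1, 2)) = Mul(I, Pow(331, Rational(1, 2)))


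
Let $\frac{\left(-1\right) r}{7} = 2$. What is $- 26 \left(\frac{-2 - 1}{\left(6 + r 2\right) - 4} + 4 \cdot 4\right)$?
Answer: $-419$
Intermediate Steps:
$r = -14$ ($r = \left(-7\right) 2 = -14$)
$- 26 \left(\frac{-2 - 1}{\left(6 + r 2\right) - 4} + 4 \cdot 4\right) = - 26 \left(\frac{-2 - 1}{\left(6 - 28\right) - 4} + 4 \cdot 4\right) = - 26 \left(- \frac{3}{\left(6 - 28\right) - 4} + 16\right) = - 26 \left(- \frac{3}{-22 - 4} + 16\right) = - 26 \left(- \frac{3}{-26} + 16\right) = - 26 \left(\left(-3\right) \left(- \frac{1}{26}\right) + 16\right) = - 26 \left(\frac{3}{26} + 16\right) = \left(-26\right) \frac{419}{26} = -419$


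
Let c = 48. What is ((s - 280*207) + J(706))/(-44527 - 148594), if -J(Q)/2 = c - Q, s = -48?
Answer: 56692/193121 ≈ 0.29356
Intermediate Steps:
J(Q) = -96 + 2*Q (J(Q) = -2*(48 - Q) = -96 + 2*Q)
((s - 280*207) + J(706))/(-44527 - 148594) = ((-48 - 280*207) + (-96 + 2*706))/(-44527 - 148594) = ((-48 - 57960) + (-96 + 1412))/(-193121) = (-58008 + 1316)*(-1/193121) = -56692*(-1/193121) = 56692/193121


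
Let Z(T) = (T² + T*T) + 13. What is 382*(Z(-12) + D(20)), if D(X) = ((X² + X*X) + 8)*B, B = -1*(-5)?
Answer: 1658262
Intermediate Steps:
B = 5
D(X) = 40 + 10*X² (D(X) = ((X² + X*X) + 8)*5 = ((X² + X²) + 8)*5 = (2*X² + 8)*5 = (8 + 2*X²)*5 = 40 + 10*X²)
Z(T) = 13 + 2*T² (Z(T) = (T² + T²) + 13 = 2*T² + 13 = 13 + 2*T²)
382*(Z(-12) + D(20)) = 382*((13 + 2*(-12)²) + (40 + 10*20²)) = 382*((13 + 2*144) + (40 + 10*400)) = 382*((13 + 288) + (40 + 4000)) = 382*(301 + 4040) = 382*4341 = 1658262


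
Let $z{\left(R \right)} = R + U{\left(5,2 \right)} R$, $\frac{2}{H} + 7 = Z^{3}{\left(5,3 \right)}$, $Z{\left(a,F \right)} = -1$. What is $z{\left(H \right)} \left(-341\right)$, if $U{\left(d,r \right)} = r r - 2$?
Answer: $\frac{1023}{4} \approx 255.75$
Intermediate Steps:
$U{\left(d,r \right)} = -2 + r^{2}$ ($U{\left(d,r \right)} = r^{2} - 2 = -2 + r^{2}$)
$H = - \frac{1}{4}$ ($H = \frac{2}{-7 + \left(-1\right)^{3}} = \frac{2}{-7 - 1} = \frac{2}{-8} = 2 \left(- \frac{1}{8}\right) = - \frac{1}{4} \approx -0.25$)
$z{\left(R \right)} = 3 R$ ($z{\left(R \right)} = R + \left(-2 + 2^{2}\right) R = R + \left(-2 + 4\right) R = R + 2 R = 3 R$)
$z{\left(H \right)} \left(-341\right) = 3 \left(- \frac{1}{4}\right) \left(-341\right) = \left(- \frac{3}{4}\right) \left(-341\right) = \frac{1023}{4}$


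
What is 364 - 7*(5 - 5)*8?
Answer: 364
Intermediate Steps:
364 - 7*(5 - 5)*8 = 364 - 7*0*8 = 364 + 0*8 = 364 + 0 = 364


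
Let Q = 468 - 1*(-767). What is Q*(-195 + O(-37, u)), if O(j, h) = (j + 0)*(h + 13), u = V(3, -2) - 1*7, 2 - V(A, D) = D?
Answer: -697775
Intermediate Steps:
V(A, D) = 2 - D
u = -3 (u = (2 - 1*(-2)) - 1*7 = (2 + 2) - 7 = 4 - 7 = -3)
O(j, h) = j*(13 + h)
Q = 1235 (Q = 468 + 767 = 1235)
Q*(-195 + O(-37, u)) = 1235*(-195 - 37*(13 - 3)) = 1235*(-195 - 37*10) = 1235*(-195 - 370) = 1235*(-565) = -697775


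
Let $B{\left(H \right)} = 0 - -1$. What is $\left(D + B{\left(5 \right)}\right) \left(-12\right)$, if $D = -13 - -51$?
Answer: $-468$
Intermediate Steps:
$B{\left(H \right)} = 1$ ($B{\left(H \right)} = 0 + 1 = 1$)
$D = 38$ ($D = -13 + 51 = 38$)
$\left(D + B{\left(5 \right)}\right) \left(-12\right) = \left(38 + 1\right) \left(-12\right) = 39 \left(-12\right) = -468$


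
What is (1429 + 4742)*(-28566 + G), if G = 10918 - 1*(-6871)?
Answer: -66504867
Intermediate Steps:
G = 17789 (G = 10918 + 6871 = 17789)
(1429 + 4742)*(-28566 + G) = (1429 + 4742)*(-28566 + 17789) = 6171*(-10777) = -66504867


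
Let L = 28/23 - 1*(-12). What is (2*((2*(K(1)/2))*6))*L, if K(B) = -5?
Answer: -18240/23 ≈ -793.04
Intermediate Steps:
L = 304/23 (L = 28*(1/23) + 12 = 28/23 + 12 = 304/23 ≈ 13.217)
(2*((2*(K(1)/2))*6))*L = (2*((2*(-5/2))*6))*(304/23) = (2*(-5*6))*(304/23) = (2*(-30))*(304/23) = -60*304/23 = -18240/23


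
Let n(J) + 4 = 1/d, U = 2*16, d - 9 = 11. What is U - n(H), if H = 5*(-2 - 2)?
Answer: 719/20 ≈ 35.950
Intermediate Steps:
d = 20 (d = 9 + 11 = 20)
U = 32
H = -20 (H = 5*(-4) = -20)
n(J) = -79/20 (n(J) = -4 + 1/20 = -79/20)
U - n(H) = 32 - 1*(-79/20) = 32 + 79/20 = 719/20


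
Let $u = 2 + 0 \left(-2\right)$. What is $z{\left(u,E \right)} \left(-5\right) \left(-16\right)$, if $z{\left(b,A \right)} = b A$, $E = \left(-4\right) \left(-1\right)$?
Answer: $640$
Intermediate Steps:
$u = 2$ ($u = 2 + 0 = 2$)
$E = 4$
$z{\left(b,A \right)} = A b$
$z{\left(u,E \right)} \left(-5\right) \left(-16\right) = 4 \cdot 2 \left(-5\right) \left(-16\right) = 8 \left(-5\right) \left(-16\right) = \left(-40\right) \left(-16\right) = 640$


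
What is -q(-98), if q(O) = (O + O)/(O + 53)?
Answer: -196/45 ≈ -4.3556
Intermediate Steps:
q(O) = 2*O/(53 + O) (q(O) = (2*O)/(53 + O) = 2*O/(53 + O))
-q(-98) = -2*(-98)/(53 - 98) = -2*(-98)/(-45) = -2*(-98)*(-1)/45 = -1*196/45 = -196/45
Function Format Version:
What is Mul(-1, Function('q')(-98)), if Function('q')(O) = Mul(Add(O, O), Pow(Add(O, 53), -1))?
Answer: Rational(-196, 45) ≈ -4.3556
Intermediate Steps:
Function('q')(O) = Mul(2, O, Pow(Add(53, O), -1)) (Function('q')(O) = Mul(Mul(2, O), Pow(Add(53, O), -1)) = Mul(2, O, Pow(Add(53, O), -1)))
Mul(-1, Function('q')(-98)) = Mul(-1, Mul(2, -98, Pow(Add(53, -98), -1))) = Mul(-1, Mul(2, -98, Pow(-45, -1))) = Mul(-1, Mul(2, -98, Rational(-1, 45))) = Mul(-1, Rational(196, 45)) = Rational(-196, 45)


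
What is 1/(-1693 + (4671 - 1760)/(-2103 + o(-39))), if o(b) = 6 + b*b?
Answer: -576/978079 ≈ -0.00058891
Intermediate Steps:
o(b) = 6 + b**2
1/(-1693 + (4671 - 1760)/(-2103 + o(-39))) = 1/(-1693 + (4671 - 1760)/(-2103 + (6 + (-39)**2))) = 1/(-1693 + 2911/(-2103 + (6 + 1521))) = 1/(-1693 + 2911/(-2103 + 1527)) = 1/(-1693 + 2911/(-576)) = 1/(-1693 + 2911*(-1/576)) = 1/(-1693 - 2911/576) = 1/(-978079/576) = -576/978079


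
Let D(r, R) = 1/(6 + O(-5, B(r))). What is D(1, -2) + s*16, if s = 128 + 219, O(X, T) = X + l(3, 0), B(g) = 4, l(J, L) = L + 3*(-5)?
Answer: 77727/14 ≈ 5551.9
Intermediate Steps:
l(J, L) = -15 + L (l(J, L) = L - 15 = -15 + L)
O(X, T) = -15 + X (O(X, T) = X + (-15 + 0) = X - 15 = -15 + X)
D(r, R) = -1/14 (D(r, R) = 1/(6 + (-15 - 5)) = 1/(6 - 20) = 1/(-14) = -1/14)
s = 347
D(1, -2) + s*16 = -1/14 + 347*16 = -1/14 + 5552 = 77727/14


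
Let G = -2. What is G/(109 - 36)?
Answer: -2/73 ≈ -0.027397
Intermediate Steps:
G/(109 - 36) = -2/(109 - 36) = -2/73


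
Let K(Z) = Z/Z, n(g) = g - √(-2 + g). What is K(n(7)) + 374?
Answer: 375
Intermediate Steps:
K(Z) = 1
K(n(7)) + 374 = 1 + 374 = 375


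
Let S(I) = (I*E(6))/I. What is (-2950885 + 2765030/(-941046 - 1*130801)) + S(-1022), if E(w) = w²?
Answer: -3162861413133/1071847 ≈ -2.9509e+6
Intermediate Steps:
S(I) = 36 (S(I) = (I*6²)/I = (I*36)/I = (36*I)/I = 36)
(-2950885 + 2765030/(-941046 - 1*130801)) + S(-1022) = (-2950885 + 2765030/(-941046 - 1*130801)) + 36 = (-2950885 + 2765030/(-941046 - 130801)) + 36 = (-2950885 + 2765030/(-1071847)) + 36 = (-2950885 + 2765030*(-1/1071847)) + 36 = (-2950885 - 2765030/1071847) + 36 = -3162899999625/1071847 + 36 = -3162861413133/1071847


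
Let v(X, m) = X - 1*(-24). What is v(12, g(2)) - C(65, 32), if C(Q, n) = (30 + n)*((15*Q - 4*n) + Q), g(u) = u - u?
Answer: -56508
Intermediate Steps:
g(u) = 0
v(X, m) = 24 + X (v(X, m) = X + 24 = 24 + X)
C(Q, n) = (30 + n)*(-4*n + 16*Q) (C(Q, n) = (30 + n)*((-4*n + 15*Q) + Q) = (30 + n)*(-4*n + 16*Q))
v(12, g(2)) - C(65, 32) = (24 + 12) - (-120*32 - 4*32**2 + 480*65 + 16*65*32) = 36 - (-3840 - 4*1024 + 31200 + 33280) = 36 - (-3840 - 4096 + 31200 + 33280) = 36 - 1*56544 = 36 - 56544 = -56508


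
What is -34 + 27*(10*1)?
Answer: 236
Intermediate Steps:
-34 + 27*(10*1) = -34 + 27*10 = -34 + 270 = 236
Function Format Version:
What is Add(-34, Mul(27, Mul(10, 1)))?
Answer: 236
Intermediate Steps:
Add(-34, Mul(27, Mul(10, 1))) = Add(-34, Mul(27, 10)) = Add(-34, 270) = 236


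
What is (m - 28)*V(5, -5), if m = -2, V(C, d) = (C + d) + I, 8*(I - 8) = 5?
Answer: -1035/4 ≈ -258.75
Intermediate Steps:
I = 69/8 (I = 8 + (⅛)*5 = 8 + 5/8 = 69/8 ≈ 8.6250)
V(C, d) = 69/8 + C + d (V(C, d) = (C + d) + 69/8 = 69/8 + C + d)
(m - 28)*V(5, -5) = (-2 - 28)*(69/8 + 5 - 5) = -30*69/8 = -1035/4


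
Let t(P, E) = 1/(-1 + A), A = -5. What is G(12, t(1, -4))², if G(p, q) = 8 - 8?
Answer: 0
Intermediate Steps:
t(P, E) = -⅙ (t(P, E) = 1/(-1 - 5) = 1/(-6) = -⅙)
G(p, q) = 0
G(12, t(1, -4))² = 0² = 0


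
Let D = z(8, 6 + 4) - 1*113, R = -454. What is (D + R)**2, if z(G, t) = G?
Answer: 312481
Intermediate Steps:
D = -105 (D = 8 - 1*113 = 8 - 113 = -105)
(D + R)**2 = (-105 - 454)**2 = (-559)**2 = 312481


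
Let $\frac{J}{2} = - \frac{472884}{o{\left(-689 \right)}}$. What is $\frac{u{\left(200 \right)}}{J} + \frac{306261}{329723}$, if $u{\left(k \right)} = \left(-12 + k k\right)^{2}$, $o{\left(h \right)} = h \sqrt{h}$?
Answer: $\frac{306261}{329723} + \frac{137717332402 i \sqrt{689}}{118221} \approx 0.92884 + 3.0578 \cdot 10^{7} i$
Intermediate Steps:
$o{\left(h \right)} = h^{\frac{3}{2}}$
$J = - \frac{945768 i \sqrt{689}}{474721}$ ($J = 2 \left(- \frac{472884}{\left(-689\right)^{\frac{3}{2}}}\right) = 2 \left(- \frac{472884}{\left(-689\right) i \sqrt{689}}\right) = 2 \left(- 472884 \frac{i \sqrt{689}}{474721}\right) = 2 \left(- \frac{472884 i \sqrt{689}}{474721}\right) = - \frac{945768 i \sqrt{689}}{474721} \approx - 52.294 i$)
$u{\left(k \right)} = \left(-12 + k^{2}\right)^{2}$
$\frac{u{\left(200 \right)}}{J} + \frac{306261}{329723} = \frac{\left(-12 + 200^{2}\right)^{2}}{\left(- \frac{945768}{474721}\right) i \sqrt{689}} + \frac{306261}{329723} = \left(-12 + 40000\right)^{2} \frac{689 i \sqrt{689}}{945768} + 306261 \cdot \frac{1}{329723} = 39988^{2} \frac{689 i \sqrt{689}}{945768} + \frac{306261}{329723} = 1599040144 \frac{689 i \sqrt{689}}{945768} + \frac{306261}{329723} = \frac{137717332402 i \sqrt{689}}{118221} + \frac{306261}{329723} = \frac{306261}{329723} + \frac{137717332402 i \sqrt{689}}{118221}$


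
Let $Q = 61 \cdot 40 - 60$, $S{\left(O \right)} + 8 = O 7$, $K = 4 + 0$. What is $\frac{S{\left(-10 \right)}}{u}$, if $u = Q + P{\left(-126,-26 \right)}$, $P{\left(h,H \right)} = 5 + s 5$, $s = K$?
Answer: $- \frac{6}{185} \approx -0.032432$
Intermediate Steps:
$K = 4$
$s = 4$
$P{\left(h,H \right)} = 25$ ($P{\left(h,H \right)} = 5 + 4 \cdot 5 = 5 + 20 = 25$)
$S{\left(O \right)} = -8 + 7 O$ ($S{\left(O \right)} = -8 + O 7 = -8 + 7 O$)
$Q = 2380$ ($Q = 2440 - 60 = 2380$)
$u = 2405$ ($u = 2380 + 25 = 2405$)
$\frac{S{\left(-10 \right)}}{u} = \frac{-8 + 7 \left(-10\right)}{2405} = \left(-8 - 70\right) \frac{1}{2405} = \left(-78\right) \frac{1}{2405} = - \frac{6}{185}$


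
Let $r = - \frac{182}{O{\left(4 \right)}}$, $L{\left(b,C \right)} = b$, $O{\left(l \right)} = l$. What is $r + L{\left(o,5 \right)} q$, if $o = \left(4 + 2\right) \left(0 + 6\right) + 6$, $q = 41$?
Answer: $\frac{3353}{2} \approx 1676.5$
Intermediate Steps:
$o = 42$ ($o = 6 \cdot 6 + 6 = 36 + 6 = 42$)
$r = - \frac{91}{2}$ ($r = - \frac{182}{4} = \left(-182\right) \frac{1}{4} = - \frac{91}{2} \approx -45.5$)
$r + L{\left(o,5 \right)} q = - \frac{91}{2} + 42 \cdot 41 = - \frac{91}{2} + 1722 = \frac{3353}{2}$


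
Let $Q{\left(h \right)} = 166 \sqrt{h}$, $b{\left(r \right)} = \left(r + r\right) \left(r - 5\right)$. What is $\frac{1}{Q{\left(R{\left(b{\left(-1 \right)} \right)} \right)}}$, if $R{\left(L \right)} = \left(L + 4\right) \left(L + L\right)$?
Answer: $\frac{\sqrt{6}}{7968} \approx 0.00030742$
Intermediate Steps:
$b{\left(r \right)} = 2 r \left(-5 + r\right)$
$R{\left(L \right)} = 2 L \left(4 + L\right)$ ($R{\left(L \right)} = \left(4 + L\right) 2 L = 2 L \left(4 + L\right)$)
$\frac{1}{Q{\left(R{\left(b{\left(-1 \right)} \right)} \right)}} = \frac{1}{166 \sqrt{2 \cdot 2 \left(-1\right) \left(-5 - 1\right) \left(4 + 2 \left(-1\right) \left(-5 - 1\right)\right)}} = \frac{1}{166 \sqrt{2 \cdot 2 \left(-1\right) \left(-6\right) \left(4 + 2 \left(-1\right) \left(-6\right)\right)}} = \frac{1}{166 \sqrt{2 \cdot 12 \left(4 + 12\right)}} = \frac{1}{166 \sqrt{2 \cdot 12 \cdot 16}} = \frac{1}{166 \sqrt{384}} = \frac{1}{166 \cdot 8 \sqrt{6}} = \frac{1}{1328 \sqrt{6}} = \frac{\sqrt{6}}{7968}$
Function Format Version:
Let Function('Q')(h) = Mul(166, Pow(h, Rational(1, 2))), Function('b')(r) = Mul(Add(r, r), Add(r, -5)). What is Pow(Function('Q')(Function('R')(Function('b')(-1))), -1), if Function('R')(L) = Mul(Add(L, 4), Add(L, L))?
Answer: Mul(Rational(1, 7968), Pow(6, Rational(1, 2))) ≈ 0.00030742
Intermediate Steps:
Function('b')(r) = Mul(2, r, Add(-5, r)) (Function('b')(r) = Mul(Mul(2, r), Add(-5, r)) = Mul(2, r, Add(-5, r)))
Function('R')(L) = Mul(2, L, Add(4, L)) (Function('R')(L) = Mul(Add(4, L), Mul(2, L)) = Mul(2, L, Add(4, L)))
Pow(Function('Q')(Function('R')(Function('b')(-1))), -1) = Pow(Mul(166, Pow(Mul(2, Mul(2, -1, Add(-5, -1)), Add(4, Mul(2, -1, Add(-5, -1)))), Rational(1, 2))), -1) = Pow(Mul(166, Pow(Mul(2, Mul(2, -1, -6), Add(4, Mul(2, -1, -6))), Rational(1, 2))), -1) = Pow(Mul(166, Pow(Mul(2, 12, Add(4, 12)), Rational(1, 2))), -1) = Pow(Mul(166, Pow(Mul(2, 12, 16), Rational(1, 2))), -1) = Pow(Mul(166, Pow(384, Rational(1, 2))), -1) = Pow(Mul(166, Mul(8, Pow(6, Rational(1, 2)))), -1) = Pow(Mul(1328, Pow(6, Rational(1, 2))), -1) = Mul(Rational(1, 7968), Pow(6, Rational(1, 2)))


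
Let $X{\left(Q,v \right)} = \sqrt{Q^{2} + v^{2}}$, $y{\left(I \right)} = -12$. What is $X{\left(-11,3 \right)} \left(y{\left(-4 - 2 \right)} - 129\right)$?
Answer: $- 141 \sqrt{130} \approx -1607.6$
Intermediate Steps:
$X{\left(-11,3 \right)} \left(y{\left(-4 - 2 \right)} - 129\right) = \sqrt{\left(-11\right)^{2} + 3^{2}} \left(-12 - 129\right) = \sqrt{121 + 9} \left(-141\right) = \sqrt{130} \left(-141\right) = - 141 \sqrt{130}$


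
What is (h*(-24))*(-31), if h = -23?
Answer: -17112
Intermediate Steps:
(h*(-24))*(-31) = -23*(-24)*(-31) = 552*(-31) = -17112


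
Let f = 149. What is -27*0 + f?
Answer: 149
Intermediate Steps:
-27*0 + f = -27*0 + 149 = 0 + 149 = 149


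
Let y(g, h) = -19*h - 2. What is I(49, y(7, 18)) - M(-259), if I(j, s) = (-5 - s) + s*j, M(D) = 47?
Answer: -16564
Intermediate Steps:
y(g, h) = -2 - 19*h
I(j, s) = -5 - s + j*s (I(j, s) = (-5 - s) + j*s = -5 - s + j*s)
I(49, y(7, 18)) - M(-259) = (-5 - (-2 - 19*18) + 49*(-2 - 19*18)) - 1*47 = (-5 - (-2 - 342) + 49*(-2 - 342)) - 47 = (-5 - 1*(-344) + 49*(-344)) - 47 = (-5 + 344 - 16856) - 47 = -16517 - 47 = -16564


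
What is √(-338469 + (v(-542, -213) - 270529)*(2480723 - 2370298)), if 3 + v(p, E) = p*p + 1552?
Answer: √2736434731 ≈ 52311.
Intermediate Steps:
v(p, E) = 1549 + p² (v(p, E) = -3 + (p*p + 1552) = -3 + (p² + 1552) = -3 + (1552 + p²) = 1549 + p²)
√(-338469 + (v(-542, -213) - 270529)*(2480723 - 2370298)) = √(-338469 + ((1549 + (-542)²) - 270529)*(2480723 - 2370298)) = √(-338469 + ((1549 + 293764) - 270529)*110425) = √(-338469 + (295313 - 270529)*110425) = √(-338469 + 24784*110425) = √(-338469 + 2736773200) = √2736434731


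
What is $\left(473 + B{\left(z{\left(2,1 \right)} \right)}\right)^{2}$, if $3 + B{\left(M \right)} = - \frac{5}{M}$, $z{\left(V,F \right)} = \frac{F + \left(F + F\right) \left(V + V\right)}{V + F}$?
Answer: $\frac{1974025}{9} \approx 2.1934 \cdot 10^{5}$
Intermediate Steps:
$z{\left(V,F \right)} = \frac{F + 4 F V}{F + V}$ ($z{\left(V,F \right)} = \frac{F + 2 F 2 V}{F + V} = \frac{F + 4 F V}{F + V}$)
$B{\left(M \right)} = -3 - \frac{5}{M}$
$\left(473 + B{\left(z{\left(2,1 \right)} \right)}\right)^{2} = \left(473 - \left(3 + \frac{5}{1 \frac{1}{1 + 2} \left(1 + 4 \cdot 2\right)}\right)\right)^{2} = \left(473 - \left(3 + \frac{5}{1 \cdot \frac{1}{3} \left(1 + 8\right)}\right)\right)^{2} = \left(473 - \left(3 + \frac{5}{1 \cdot \frac{1}{3} \cdot 9}\right)\right)^{2} = \left(473 - \left(3 + \frac{5}{3}\right)\right)^{2} = \left(473 - \frac{14}{3}\right)^{2} = \left(\frac{1405}{3}\right)^{2} = \frac{1974025}{9}$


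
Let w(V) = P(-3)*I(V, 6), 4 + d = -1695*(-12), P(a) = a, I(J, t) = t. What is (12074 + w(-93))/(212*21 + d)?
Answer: 3014/6197 ≈ 0.48636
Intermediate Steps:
d = 20336 (d = -4 - 1695*(-12) = -4 + 20340 = 20336)
w(V) = -18 (w(V) = -3*6 = -18)
(12074 + w(-93))/(212*21 + d) = (12074 - 18)/(212*21 + 20336) = 12056/(4452 + 20336) = 12056/24788 = 12056*(1/24788) = 3014/6197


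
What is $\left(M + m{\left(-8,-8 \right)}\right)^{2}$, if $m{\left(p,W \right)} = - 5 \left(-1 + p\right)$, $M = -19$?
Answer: $676$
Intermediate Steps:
$m{\left(p,W \right)} = 5 - 5 p$
$\left(M + m{\left(-8,-8 \right)}\right)^{2} = \left(-19 + \left(5 - -40\right)\right)^{2} = \left(-19 + \left(5 + 40\right)\right)^{2} = \left(-19 + 45\right)^{2} = 26^{2} = 676$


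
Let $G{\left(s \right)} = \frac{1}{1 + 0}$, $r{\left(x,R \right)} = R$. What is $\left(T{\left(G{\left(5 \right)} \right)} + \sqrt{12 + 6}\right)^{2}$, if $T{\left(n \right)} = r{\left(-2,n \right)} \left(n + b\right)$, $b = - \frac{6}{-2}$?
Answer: $34 + 24 \sqrt{2} \approx 67.941$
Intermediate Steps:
$b = 3$ ($b = \left(-6\right) \left(- \frac{1}{2}\right) = 3$)
$G{\left(s \right)} = 1$ ($G{\left(s \right)} = 1^{-1} = 1$)
$T{\left(n \right)} = n \left(3 + n\right)$ ($T{\left(n \right)} = n \left(n + 3\right) = n \left(3 + n\right)$)
$\left(T{\left(G{\left(5 \right)} \right)} + \sqrt{12 + 6}\right)^{2} = \left(1 \left(3 + 1\right) + \sqrt{12 + 6}\right)^{2} = \left(1 \cdot 4 + \sqrt{18}\right)^{2} = \left(4 + 3 \sqrt{2}\right)^{2}$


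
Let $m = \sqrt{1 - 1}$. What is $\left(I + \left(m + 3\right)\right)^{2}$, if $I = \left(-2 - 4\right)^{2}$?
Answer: $1521$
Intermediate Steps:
$m = 0$ ($m = \sqrt{0} = 0$)
$I = 36$ ($I = \left(-6\right)^{2} = 36$)
$\left(I + \left(m + 3\right)\right)^{2} = \left(36 + \left(0 + 3\right)\right)^{2} = \left(36 + 3\right)^{2} = 39^{2} = 1521$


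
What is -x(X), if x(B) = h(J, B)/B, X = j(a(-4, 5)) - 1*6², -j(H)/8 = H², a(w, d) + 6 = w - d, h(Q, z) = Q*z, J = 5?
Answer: -5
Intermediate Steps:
a(w, d) = -6 + w - d (a(w, d) = -6 + (w - d) = -6 + w - d)
j(H) = -8*H²
X = -1836 (X = -8*(-6 - 4 - 1*5)² - 1*6² = -8*(-6 - 4 - 5)² - 1*36 = -8*(-15)² - 36 = -8*225 - 36 = -1800 - 36 = -1836)
x(B) = 5 (x(B) = (5*B)/B = 5)
-x(X) = -1*5 = -5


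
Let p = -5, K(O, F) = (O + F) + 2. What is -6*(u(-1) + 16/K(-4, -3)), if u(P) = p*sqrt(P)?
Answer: 96/5 + 30*I ≈ 19.2 + 30.0*I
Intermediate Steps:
K(O, F) = 2 + F + O (K(O, F) = (F + O) + 2 = 2 + F + O)
u(P) = -5*sqrt(P)
-6*(u(-1) + 16/K(-4, -3)) = -6*(-5*I + 16/(2 - 3 - 4)) = -6*(-5*I + 16/(-5)) = -6*(-5*I + 16*(-1/5)) = -6*(-5*I - 16/5) = -6*(-16/5 - 5*I) = 96/5 + 30*I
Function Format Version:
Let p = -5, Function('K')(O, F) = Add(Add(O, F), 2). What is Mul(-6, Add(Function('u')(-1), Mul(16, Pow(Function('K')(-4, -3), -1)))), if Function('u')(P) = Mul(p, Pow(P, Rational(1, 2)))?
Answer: Add(Rational(96, 5), Mul(30, I)) ≈ Add(19.200, Mul(30.000, I))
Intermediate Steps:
Function('K')(O, F) = Add(2, F, O) (Function('K')(O, F) = Add(Add(F, O), 2) = Add(2, F, O))
Function('u')(P) = Mul(-5, Pow(P, Rational(1, 2)))
Mul(-6, Add(Function('u')(-1), Mul(16, Pow(Function('K')(-4, -3), -1)))) = Mul(-6, Add(Mul(-5, Pow(-1, Rational(1, 2))), Mul(16, Pow(Add(2, -3, -4), -1)))) = Mul(-6, Add(Mul(-5, I), Mul(16, Pow(-5, -1)))) = Mul(-6, Add(Mul(-5, I), Mul(16, Rational(-1, 5)))) = Mul(-6, Add(Mul(-5, I), Rational(-16, 5))) = Mul(-6, Add(Rational(-16, 5), Mul(-5, I))) = Add(Rational(96, 5), Mul(30, I))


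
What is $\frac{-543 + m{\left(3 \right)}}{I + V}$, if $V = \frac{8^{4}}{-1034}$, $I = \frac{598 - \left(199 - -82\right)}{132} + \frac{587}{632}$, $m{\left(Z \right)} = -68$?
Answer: $\frac{598921752}{618529} \approx 968.3$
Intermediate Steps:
$I = \frac{69457}{20856}$ ($I = \left(598 - \left(199 + 82\right)\right) \frac{1}{132} + 587 \cdot \frac{1}{632} = \left(598 - 281\right) \frac{1}{132} + \frac{587}{632} = 317 \cdot \frac{1}{132} + \frac{587}{632} = \frac{317}{132} + \frac{587}{632} = \frac{69457}{20856} \approx 3.3303$)
$V = - \frac{2048}{517}$ ($V = 4096 \left(- \frac{1}{1034}\right) = - \frac{2048}{517} \approx -3.9613$)
$\frac{-543 + m{\left(3 \right)}}{I + V} = \frac{-543 - 68}{\frac{69457}{20856} - \frac{2048}{517}} = - \frac{611}{- \frac{618529}{980232}} = \left(-611\right) \left(- \frac{980232}{618529}\right) = \frac{598921752}{618529}$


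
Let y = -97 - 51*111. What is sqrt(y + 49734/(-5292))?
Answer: I*sqrt(1130410)/14 ≈ 75.943*I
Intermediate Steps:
y = -5758 (y = -97 - 5661 = -5758)
sqrt(y + 49734/(-5292)) = sqrt(-5758 + 49734/(-5292)) = sqrt(-5758 + 49734*(-1/5292)) = sqrt(-5758 - 921/98) = sqrt(-565205/98) = I*sqrt(1130410)/14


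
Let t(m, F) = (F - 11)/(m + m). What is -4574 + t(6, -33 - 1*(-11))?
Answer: -18307/4 ≈ -4576.8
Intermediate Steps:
t(m, F) = (-11 + F)/(2*m) (t(m, F) = (-11 + F)/((2*m)) = (-11 + F)*(1/(2*m)) = (-11 + F)/(2*m))
-4574 + t(6, -33 - 1*(-11)) = -4574 + (½)*(-11 + (-33 - 1*(-11)))/6 = -4574 + (½)*(⅙)*(-11 + (-33 + 11)) = -4574 + (½)*(⅙)*(-11 - 22) = -4574 + (½)*(⅙)*(-33) = -4574 - 11/4 = -18307/4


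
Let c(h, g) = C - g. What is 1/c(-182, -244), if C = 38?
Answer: 1/282 ≈ 0.0035461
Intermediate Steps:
c(h, g) = 38 - g
1/c(-182, -244) = 1/(38 - 1*(-244)) = 1/(38 + 244) = 1/282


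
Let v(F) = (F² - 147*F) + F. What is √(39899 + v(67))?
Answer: 11*√286 ≈ 186.03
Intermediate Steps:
v(F) = F² - 146*F
√(39899 + v(67)) = √(39899 + 67*(-146 + 67)) = √(39899 + 67*(-79)) = √(39899 - 5293) = √34606 = 11*√286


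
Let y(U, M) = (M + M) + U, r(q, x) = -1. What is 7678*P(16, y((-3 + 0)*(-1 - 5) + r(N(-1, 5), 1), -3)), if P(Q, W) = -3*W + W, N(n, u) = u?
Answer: -168916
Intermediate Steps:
y(U, M) = U + 2*M (y(U, M) = 2*M + U = U + 2*M)
P(Q, W) = -2*W
7678*P(16, y((-3 + 0)*(-1 - 5) + r(N(-1, 5), 1), -3)) = 7678*(-2*(((-3 + 0)*(-1 - 5) - 1) + 2*(-3))) = 7678*(-2*((-3*(-6) - 1) - 6)) = 7678*(-2*((18 - 1) - 6)) = 7678*(-2*(17 - 6)) = 7678*(-2*11) = 7678*(-22) = -168916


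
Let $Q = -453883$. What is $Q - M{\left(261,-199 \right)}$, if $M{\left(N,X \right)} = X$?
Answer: $-453684$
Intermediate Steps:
$Q - M{\left(261,-199 \right)} = -453883 - -199 = -453883 + 199 = -453684$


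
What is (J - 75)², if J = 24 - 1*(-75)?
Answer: 576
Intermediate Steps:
J = 99 (J = 24 + 75 = 99)
(J - 75)² = (99 - 75)² = 24² = 576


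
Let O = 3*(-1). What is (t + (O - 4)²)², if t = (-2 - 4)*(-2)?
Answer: 3721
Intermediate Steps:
t = 12 (t = -6*(-2) = 12)
O = -3
(t + (O - 4)²)² = (12 + (-3 - 4)²)² = (12 + (-7)²)² = (12 + 49)² = 61² = 3721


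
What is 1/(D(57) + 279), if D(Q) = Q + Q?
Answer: 1/393 ≈ 0.0025445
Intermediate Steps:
D(Q) = 2*Q
1/(D(57) + 279) = 1/(2*57 + 279) = 1/(114 + 279) = 1/393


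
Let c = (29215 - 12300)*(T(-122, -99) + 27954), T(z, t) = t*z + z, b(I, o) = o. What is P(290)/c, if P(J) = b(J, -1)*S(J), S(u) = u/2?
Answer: -29/135015530 ≈ -2.1479e-7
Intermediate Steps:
S(u) = u/2 (S(u) = u*(½) = u/2)
T(z, t) = z + t*z
P(J) = -J/2
c = 675077650 (c = (29215 - 12300)*(-122*(1 - 99) + 27954) = 16915*(-122*(-98) + 27954) = 16915*(11956 + 27954) = 16915*39910 = 675077650)
P(290)/c = -½*290/675077650 = -145*1/675077650 = -29/135015530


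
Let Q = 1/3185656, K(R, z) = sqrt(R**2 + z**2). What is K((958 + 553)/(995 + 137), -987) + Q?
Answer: 1/3185656 + sqrt(1248325819777)/1132 ≈ 987.00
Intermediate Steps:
Q = 1/3185656 ≈ 3.1391e-7
K((958 + 553)/(995 + 137), -987) + Q = sqrt(((958 + 553)/(995 + 137))**2 + (-987)**2) + 1/3185656 = sqrt((1511/1132)**2 + 974169) + 1/3185656 = sqrt(2283121/1281424 + 974169) + 1/3185656 = sqrt(1248325819777/1281424) + 1/3185656 = sqrt(1248325819777)/1132 + 1/3185656 = 1/3185656 + sqrt(1248325819777)/1132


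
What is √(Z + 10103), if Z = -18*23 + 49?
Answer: 3*√1082 ≈ 98.681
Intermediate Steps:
Z = -365 (Z = -414 + 49 = -365)
√(Z + 10103) = √(-365 + 10103) = √9738 = 3*√1082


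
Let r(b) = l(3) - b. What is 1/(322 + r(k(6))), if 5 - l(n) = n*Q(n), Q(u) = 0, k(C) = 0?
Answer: 1/327 ≈ 0.0030581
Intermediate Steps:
l(n) = 5 (l(n) = 5 - n*0 = 5 - 1*0 = 5 + 0 = 5)
r(b) = 5 - b
1/(322 + r(k(6))) = 1/(322 + (5 - 1*0)) = 1/(322 + (5 + 0)) = 1/(322 + 5) = 1/327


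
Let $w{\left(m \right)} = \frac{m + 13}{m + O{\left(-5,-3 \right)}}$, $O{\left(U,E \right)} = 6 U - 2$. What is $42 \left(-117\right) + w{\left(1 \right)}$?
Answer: $- \frac{152348}{31} \approx -4914.5$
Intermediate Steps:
$O{\left(U,E \right)} = -2 + 6 U$
$w{\left(m \right)} = \frac{13 + m}{-32 + m}$ ($w{\left(m \right)} = \frac{m + 13}{m + \left(-2 + 6 \left(-5\right)\right)} = \frac{13 + m}{m - 32} = \frac{13 + m}{-32 + m}$)
$42 \left(-117\right) + w{\left(1 \right)} = 42 \left(-117\right) + \frac{13 + 1}{-32 + 1} = -4914 + \frac{1}{-31} \cdot 14 = -4914 - \frac{14}{31} = - \frac{152348}{31}$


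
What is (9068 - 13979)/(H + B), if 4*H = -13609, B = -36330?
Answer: 19644/158929 ≈ 0.12360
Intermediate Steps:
H = -13609/4 (H = (¼)*(-13609) = -13609/4 ≈ -3402.3)
(9068 - 13979)/(H + B) = (9068 - 13979)/(-13609/4 - 36330) = -4911/(-158929/4) = -4911*(-4/158929) = 19644/158929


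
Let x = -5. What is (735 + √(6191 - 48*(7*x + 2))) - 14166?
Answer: -13431 + 5*√311 ≈ -13343.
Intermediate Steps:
(735 + √(6191 - 48*(7*x + 2))) - 14166 = (735 + √(6191 - 48*(7*(-5) + 2))) - 14166 = (735 + √(6191 - 48*(-35 + 2))) - 14166 = (735 + √(6191 - 48*(-33))) - 14166 = (735 + √(6191 + 1584)) - 14166 = (735 + √7775) - 14166 = (735 + 5*√311) - 14166 = -13431 + 5*√311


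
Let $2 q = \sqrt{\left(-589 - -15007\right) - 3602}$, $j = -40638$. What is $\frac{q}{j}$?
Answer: $- \frac{2}{1563} \approx -0.0012796$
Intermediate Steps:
$q = 52$ ($q = \frac{\sqrt{\left(-589 - -15007\right) - 3602}}{2} = \frac{\sqrt{\left(-589 + 15007\right) - 3602}}{2} = \frac{\sqrt{14418 - 3602}}{2} = \frac{\sqrt{10816}}{2} = \frac{1}{2} \cdot 104 = 52$)
$\frac{q}{j} = \frac{52}{-40638} = 52 \left(- \frac{1}{40638}\right) = - \frac{2}{1563}$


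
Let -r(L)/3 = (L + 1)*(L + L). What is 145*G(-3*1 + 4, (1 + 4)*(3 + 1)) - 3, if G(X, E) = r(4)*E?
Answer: -348003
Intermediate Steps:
r(L) = -6*L*(1 + L) (r(L) = -3*(L + 1)*(L + L) = -3*(1 + L)*2*L = -6*L*(1 + L))
G(X, E) = -120*E (G(X, E) = (-6*4*(1 + 4))*E = (-6*4*5)*E = -120*E)
145*G(-3*1 + 4, (1 + 4)*(3 + 1)) - 3 = 145*(-120*(1 + 4)*(3 + 1)) - 3 = 145*(-600*4) - 3 = 145*(-120*20) - 3 = 145*(-2400) - 3 = -348000 - 3 = -348003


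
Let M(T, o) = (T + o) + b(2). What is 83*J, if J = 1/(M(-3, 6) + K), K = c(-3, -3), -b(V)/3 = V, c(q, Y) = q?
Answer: -83/6 ≈ -13.833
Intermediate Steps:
b(V) = -3*V
K = -3
M(T, o) = -6 + T + o (M(T, o) = (T + o) - 3*2 = (T + o) - 6 = -6 + T + o)
J = -1/6 (J = 1/((-6 - 3 + 6) - 3) = 1/(-3 - 3) = 1/(-6) = -1/6 ≈ -0.16667)
83*J = 83*(-1/6) = -83/6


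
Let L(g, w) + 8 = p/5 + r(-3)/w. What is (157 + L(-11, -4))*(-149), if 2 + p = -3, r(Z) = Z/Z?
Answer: -88059/4 ≈ -22015.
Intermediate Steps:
r(Z) = 1
p = -5 (p = -2 - 3 = -5)
L(g, w) = -9 + 1/w (L(g, w) = -8 + (-5/5 + 1/w) = -8 + (-5*⅕ + 1/w) = -8 + (-1 + 1/w) = -9 + 1/w)
(157 + L(-11, -4))*(-149) = (157 + (-9 + 1/(-4)))*(-149) = (157 + (-9 - ¼))*(-149) = (157 - 37/4)*(-149) = (591/4)*(-149) = -88059/4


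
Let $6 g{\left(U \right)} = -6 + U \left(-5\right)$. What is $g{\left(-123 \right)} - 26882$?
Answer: $- \frac{53561}{2} \approx -26781.0$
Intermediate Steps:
$g{\left(U \right)} = -1 - \frac{5 U}{6}$ ($g{\left(U \right)} = \frac{-6 + U \left(-5\right)}{6} = \frac{-6 - 5 U}{6} = -1 - \frac{5 U}{6}$)
$g{\left(-123 \right)} - 26882 = \left(-1 - - \frac{205}{2}\right) - 26882 = \left(-1 + \frac{205}{2}\right) - 26882 = \frac{203}{2} - 26882 = - \frac{53561}{2}$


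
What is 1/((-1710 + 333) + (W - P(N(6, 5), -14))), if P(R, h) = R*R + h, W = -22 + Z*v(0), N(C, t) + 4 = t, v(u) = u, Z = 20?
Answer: -1/1386 ≈ -0.00072150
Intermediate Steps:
N(C, t) = -4 + t
W = -22 (W = -22 + 20*0 = -22 + 0 = -22)
P(R, h) = h + R**2 (P(R, h) = R**2 + h = h + R**2)
1/((-1710 + 333) + (W - P(N(6, 5), -14))) = 1/((-1710 + 333) + (-22 - (-14 + (-4 + 5)**2))) = 1/(-1377 + (-22 - (-14 + 1**2))) = 1/(-1377 + (-22 - (-14 + 1))) = 1/(-1377 + (-22 - 1*(-13))) = 1/(-1377 + (-22 + 13)) = 1/(-1377 - 9) = 1/(-1386) = -1/1386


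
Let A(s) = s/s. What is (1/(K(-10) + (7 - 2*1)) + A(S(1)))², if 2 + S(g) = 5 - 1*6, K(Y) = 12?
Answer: 324/289 ≈ 1.1211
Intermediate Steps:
S(g) = -3 (S(g) = -2 + (5 - 1*6) = -2 + (5 - 6) = -2 - 1 = -3)
A(s) = 1
(1/(K(-10) + (7 - 2*1)) + A(S(1)))² = (1/(12 + (7 - 2*1)) + 1)² = (1/(12 + (7 - 2)) + 1)² = (1/(12 + 5) + 1)² = (1/17 + 1)² = (18/17)² = 324/289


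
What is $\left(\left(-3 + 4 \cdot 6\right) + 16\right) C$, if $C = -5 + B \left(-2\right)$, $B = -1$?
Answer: $-111$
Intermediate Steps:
$C = -3$ ($C = -5 - -2 = -5 + 2 = -3$)
$\left(\left(-3 + 4 \cdot 6\right) + 16\right) C = \left(\left(-3 + 4 \cdot 6\right) + 16\right) \left(-3\right) = \left(\left(-3 + 24\right) + 16\right) \left(-3\right) = \left(21 + 16\right) \left(-3\right) = 37 \left(-3\right) = -111$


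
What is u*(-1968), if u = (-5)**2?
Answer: -49200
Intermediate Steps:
u = 25
u*(-1968) = 25*(-1968) = -49200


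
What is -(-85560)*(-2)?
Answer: -171120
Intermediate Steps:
-(-85560)*(-2) = -8556*20 = -171120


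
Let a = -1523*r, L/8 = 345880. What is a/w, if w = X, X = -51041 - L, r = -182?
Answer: -39598/402583 ≈ -0.098360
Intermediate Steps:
L = 2767040 (L = 8*345880 = 2767040)
a = 277186 (a = -1523*(-182) = 277186)
X = -2818081 (X = -51041 - 1*2767040 = -51041 - 2767040 = -2818081)
w = -2818081
a/w = 277186/(-2818081) = 277186*(-1/2818081) = -39598/402583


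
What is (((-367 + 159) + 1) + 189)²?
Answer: 324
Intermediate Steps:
(((-367 + 159) + 1) + 189)² = ((-208 + 1) + 189)² = (-207 + 189)² = (-18)² = 324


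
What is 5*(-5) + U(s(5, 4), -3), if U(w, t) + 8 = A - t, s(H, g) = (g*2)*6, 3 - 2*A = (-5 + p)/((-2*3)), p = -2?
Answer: -349/12 ≈ -29.083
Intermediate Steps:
A = 11/12 (A = 3/2 - (-5 - 2)/(2*((-2*3))) = 3/2 - (-7)/(2*(-6)) = 3/2 - (-7)*(-1)/(2*6) = 3/2 - ½*7/6 = 3/2 - 7/12 = 11/12 ≈ 0.91667)
s(H, g) = 12*g (s(H, g) = (2*g)*6 = 12*g)
U(w, t) = -85/12 - t (U(w, t) = -8 + (11/12 - t) = -85/12 - t)
5*(-5) + U(s(5, 4), -3) = 5*(-5) + (-85/12 - 1*(-3)) = -25 + (-85/12 + 3) = -25 - 49/12 = -349/12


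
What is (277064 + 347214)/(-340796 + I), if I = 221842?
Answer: -312139/59477 ≈ -5.2481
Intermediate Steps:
(277064 + 347214)/(-340796 + I) = (277064 + 347214)/(-340796 + 221842) = 624278/(-118954) = 624278*(-1/118954) = -312139/59477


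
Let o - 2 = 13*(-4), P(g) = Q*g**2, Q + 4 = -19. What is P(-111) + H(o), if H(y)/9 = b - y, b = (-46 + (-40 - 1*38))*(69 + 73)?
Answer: -441405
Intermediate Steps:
Q = -23 (Q = -4 - 19 = -23)
P(g) = -23*g**2
o = -50 (o = 2 + 13*(-4) = 2 - 52 = -50)
b = -17608 (b = (-46 + (-40 - 38))*142 = (-46 - 78)*142 = -124*142 = -17608)
H(y) = -158472 - 9*y (H(y) = 9*(-17608 - y) = -158472 - 9*y)
P(-111) + H(o) = -23*(-111)**2 + (-158472 - 9*(-50)) = -23*12321 + (-158472 + 450) = -283383 - 158022 = -441405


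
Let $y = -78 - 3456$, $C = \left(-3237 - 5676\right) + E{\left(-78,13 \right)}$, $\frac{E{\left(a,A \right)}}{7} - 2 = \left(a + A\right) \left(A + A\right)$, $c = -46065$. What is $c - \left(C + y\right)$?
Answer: $-21802$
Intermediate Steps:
$E{\left(a,A \right)} = 14 + 14 A \left(A + a\right)$ ($E{\left(a,A \right)} = 14 + 7 \left(a + A\right) \left(A + A\right) = 14 + 7 \left(A + a\right) 2 A = 14 + 7 \cdot 2 A \left(A + a\right) = 14 + 14 A \left(A + a\right)$)
$C = -20729$ ($C = \left(-3237 - 5676\right) + \left(14 + 14 \cdot 13^{2} + 14 \cdot 13 \left(-78\right)\right) = -8913 + \left(14 + 14 \cdot 169 - 14196\right) = -8913 + \left(14 + 2366 - 14196\right) = -8913 - 11816 = -20729$)
$y = -3534$ ($y = -78 - 3456 = -3534$)
$c - \left(C + y\right) = -46065 - \left(-20729 - 3534\right) = -46065 - -24263 = -46065 + 24263 = -21802$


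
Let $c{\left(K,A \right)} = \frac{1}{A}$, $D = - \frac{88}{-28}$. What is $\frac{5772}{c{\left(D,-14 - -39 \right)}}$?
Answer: $144300$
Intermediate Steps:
$D = \frac{22}{7}$ ($D = \left(-88\right) \left(- \frac{1}{28}\right) = \frac{22}{7} \approx 3.1429$)
$\frac{5772}{c{\left(D,-14 - -39 \right)}} = \frac{5772}{\frac{1}{-14 - -39}} = \frac{5772}{\frac{1}{-14 + 39}} = \frac{5772}{\frac{1}{25}} = 5772 \frac{1}{\frac{1}{25}} = 5772 \cdot 25 = 144300$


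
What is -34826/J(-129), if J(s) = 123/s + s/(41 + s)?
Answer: -131781584/1939 ≈ -67964.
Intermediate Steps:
-34826/J(-129) = -34826*(-129*(41 - 129)/(5043 + (-129)**2 + 123*(-129))) = -34826*11352/(5043 + 16641 - 15867) = -34826/((-1/129*(-1/88)*5817)) = -34826/1939/3784 = -34826*3784/1939 = -131781584/1939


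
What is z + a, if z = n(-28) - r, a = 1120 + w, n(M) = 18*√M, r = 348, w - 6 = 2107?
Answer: 2885 + 36*I*√7 ≈ 2885.0 + 95.247*I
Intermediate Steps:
w = 2113 (w = 6 + 2107 = 2113)
a = 3233 (a = 1120 + 2113 = 3233)
z = -348 + 36*I*√7 (z = 18*√(-28) - 1*348 = 18*(2*I*√7) - 348 = 36*I*√7 - 348 = -348 + 36*I*√7 ≈ -348.0 + 95.247*I)
z + a = (-348 + 36*I*√7) + 3233 = 2885 + 36*I*√7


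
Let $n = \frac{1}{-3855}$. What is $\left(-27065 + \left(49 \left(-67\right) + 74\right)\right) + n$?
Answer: $- \frac{116706271}{3855} \approx -30274.0$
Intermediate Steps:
$n = - \frac{1}{3855} \approx -0.0002594$
$\left(-27065 + \left(49 \left(-67\right) + 74\right)\right) + n = \left(-27065 + \left(49 \left(-67\right) + 74\right)\right) - \frac{1}{3855} = \left(-27065 + \left(-3283 + 74\right)\right) - \frac{1}{3855} = \left(-27065 - 3209\right) - \frac{1}{3855} = -30274 - \frac{1}{3855} = - \frac{116706271}{3855}$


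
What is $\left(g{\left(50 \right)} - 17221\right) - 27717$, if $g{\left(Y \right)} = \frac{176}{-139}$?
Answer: $- \frac{6246558}{139} \approx -44939.0$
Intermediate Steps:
$g{\left(Y \right)} = - \frac{176}{139}$ ($g{\left(Y \right)} = 176 \left(- \frac{1}{139}\right) = - \frac{176}{139}$)
$\left(g{\left(50 \right)} - 17221\right) - 27717 = \left(- \frac{176}{139} - 17221\right) - 27717 = - \frac{2393895}{139} - 27717 = - \frac{6246558}{139}$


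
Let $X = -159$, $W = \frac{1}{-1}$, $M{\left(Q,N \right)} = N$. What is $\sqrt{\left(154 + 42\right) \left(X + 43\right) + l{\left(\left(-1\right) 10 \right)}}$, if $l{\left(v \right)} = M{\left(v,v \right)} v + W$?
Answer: $i \sqrt{22637} \approx 150.46 i$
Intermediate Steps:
$W = -1$
$l{\left(v \right)} = -1 + v^{2}$ ($l{\left(v \right)} = v v - 1 = v^{2} - 1 = -1 + v^{2}$)
$\sqrt{\left(154 + 42\right) \left(X + 43\right) + l{\left(\left(-1\right) 10 \right)}} = \sqrt{\left(154 + 42\right) \left(-159 + 43\right) - \left(1 - \left(\left(-1\right) 10\right)^{2}\right)} = \sqrt{196 \left(-116\right) - \left(1 - \left(-10\right)^{2}\right)} = \sqrt{-22736 + \left(-1 + 100\right)} = \sqrt{-22736 + 99} = \sqrt{-22637} = i \sqrt{22637}$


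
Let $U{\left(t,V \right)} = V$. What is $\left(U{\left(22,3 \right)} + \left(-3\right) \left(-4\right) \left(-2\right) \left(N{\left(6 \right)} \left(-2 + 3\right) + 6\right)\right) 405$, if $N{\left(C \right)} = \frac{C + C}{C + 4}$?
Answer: $-68769$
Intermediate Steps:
$N{\left(C \right)} = \frac{2 C}{4 + C}$
$\left(U{\left(22,3 \right)} + \left(-3\right) \left(-4\right) \left(-2\right) \left(N{\left(6 \right)} \left(-2 + 3\right) + 6\right)\right) 405 = \left(3 + \left(-3\right) \left(-4\right) \left(-2\right) \left(2 \cdot 6 \frac{1}{4 + 6} \left(-2 + 3\right) + 6\right)\right) 405 = \left(3 + 12 \left(-2\right) \left(2 \cdot 6 \cdot \frac{1}{10} \cdot 1 + 6\right)\right) 405 = \left(3 - 24 \left(2 \cdot 6 \cdot \frac{1}{10} \cdot 1 + 6\right)\right) 405 = \left(3 - 24 \left(\frac{6}{5} \cdot 1 + 6\right)\right) 405 = \left(3 - 24 \left(\frac{6}{5} + 6\right)\right) 405 = \left(3 - \frac{864}{5}\right) 405 = \left(- \frac{849}{5}\right) 405 = -68769$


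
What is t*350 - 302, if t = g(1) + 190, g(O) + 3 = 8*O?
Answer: 67948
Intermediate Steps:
g(O) = -3 + 8*O
t = 195 (t = (-3 + 8*1) + 190 = (-3 + 8) + 190 = 5 + 190 = 195)
t*350 - 302 = 195*350 - 302 = 68250 - 302 = 67948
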